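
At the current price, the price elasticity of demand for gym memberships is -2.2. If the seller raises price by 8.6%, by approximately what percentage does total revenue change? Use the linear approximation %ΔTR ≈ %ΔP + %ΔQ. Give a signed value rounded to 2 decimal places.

-10.32%

%ΔQ ≈ Ed × %ΔP = (-2.2) × (+8.6%) = -18.9200%
%ΔTR ≈ %ΔP + %ΔQ = (+8.6%) + (-18.9200%) = -10.3200%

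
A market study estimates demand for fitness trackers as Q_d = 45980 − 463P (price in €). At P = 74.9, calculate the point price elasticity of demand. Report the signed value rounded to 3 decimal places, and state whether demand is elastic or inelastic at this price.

-3.069; elastic

dQ_d/dP = −463. At P = 74.9, Q_d = 45980 − 463(74.9) = 11301.3.
Ed = (dQ_d/dP)·(P/Q_d) = −463 × (74.9/11301.3) = -3.06855…
|Ed| = 3.069 > 1, so demand is elastic.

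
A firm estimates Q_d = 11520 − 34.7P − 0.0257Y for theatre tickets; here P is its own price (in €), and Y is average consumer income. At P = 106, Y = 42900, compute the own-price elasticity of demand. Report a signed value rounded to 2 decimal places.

-0.55

At the given values, Q_d = 11520 − 34.7(106) − 0.0257(42900) = 6739.27.
∂Q_d/∂P = −34.7.
E = (-34.7) × (106/6739.27) = -0.5457…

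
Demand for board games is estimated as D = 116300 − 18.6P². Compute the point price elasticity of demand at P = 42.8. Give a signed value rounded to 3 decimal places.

dD/dP = −2·18.6·P = -1592.16. At P = 42.8, D = 82227.776.
Ed = (dD/dP)·(P/D) = (-1592.16) × (42.8/82227.776) = -0.82872…

-0.829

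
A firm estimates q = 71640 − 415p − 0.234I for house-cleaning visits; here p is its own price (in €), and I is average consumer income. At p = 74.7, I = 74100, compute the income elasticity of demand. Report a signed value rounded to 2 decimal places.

-0.74

At the given values, q = 71640 − 415(74.7) − 0.234(74100) = 23300.1.
∂q/∂I = -0.234.
E = (-0.234) × (74100/23300.1) = -0.7441…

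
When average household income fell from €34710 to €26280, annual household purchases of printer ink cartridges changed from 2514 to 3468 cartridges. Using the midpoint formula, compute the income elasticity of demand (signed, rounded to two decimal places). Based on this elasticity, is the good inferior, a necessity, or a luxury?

-1.15; inferior

%ΔQ = (3468 − 2514)/[( 2514 + 3468)/2] = 954/2991 = 0.318956…
%ΔIncome = (26280 − 34710)/[( 34710 + 26280)/2] = -8430/30495 = -0.276438…
E_income = (954/2991) / (-8430/30495) = -1.1538…
E_income < 0 ⇒ inferior good.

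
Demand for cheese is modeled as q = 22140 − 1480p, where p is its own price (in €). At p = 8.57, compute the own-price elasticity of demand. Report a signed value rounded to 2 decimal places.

-1.34

At the given values, q = 22140 − 1480(8.57) = 9456.4.
∂q/∂p = −1480.
E = (-1480) × (8.57/9456.4) = -1.3412…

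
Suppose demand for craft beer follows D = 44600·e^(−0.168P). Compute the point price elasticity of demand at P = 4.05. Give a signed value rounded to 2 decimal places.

dD/dP = −0.168·D = -3794.46. At P = 4.05, D = 22586.1.
Ed = (dD/dP)·(P/D) = (-3794.46) × (4.05/22586.1) = -0.6804

-0.68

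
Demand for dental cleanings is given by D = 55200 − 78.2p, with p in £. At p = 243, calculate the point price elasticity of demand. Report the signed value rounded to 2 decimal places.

dD/dp = −78.2. At p = 243, D = 55200 − 78.2(243) = 36197.4.
Ed = (dD/dp)·(p/D) = −78.2 × (243/36197.4) = -0.5249…

-0.52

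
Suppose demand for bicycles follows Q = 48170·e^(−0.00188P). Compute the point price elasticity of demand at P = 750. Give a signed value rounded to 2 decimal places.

-1.41

dQ/dP = −0.00188·Q = -22.1095. At P = 750, Q = 11760.4.
Ed = (dQ/dP)·(P/Q) = (-22.1095) × (750/11760.4) = -1.41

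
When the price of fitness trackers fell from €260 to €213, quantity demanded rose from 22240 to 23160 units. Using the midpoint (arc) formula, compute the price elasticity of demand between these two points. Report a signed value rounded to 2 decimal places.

%ΔQ = (23160 − 22240) / [(22240 + 23160)/2] = 920/22700 = 0.040528…
%ΔP = (213 − 260) / [(260 + 213)/2] = -47/236.5 = -0.198731…
Arc Ed = %ΔQ / %ΔP = (920/22700) / (-47/236.5) = -0.2039…

-0.20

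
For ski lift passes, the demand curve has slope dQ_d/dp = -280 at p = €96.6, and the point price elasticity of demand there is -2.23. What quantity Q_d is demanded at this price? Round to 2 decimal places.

Ed = (dQ_d/dp)·(p/Q_d) ⇒ Q_d = (dQ_d/dp)·p/Ed = (-280)·96.6/(-2.23) = 12129.1479…

12129.15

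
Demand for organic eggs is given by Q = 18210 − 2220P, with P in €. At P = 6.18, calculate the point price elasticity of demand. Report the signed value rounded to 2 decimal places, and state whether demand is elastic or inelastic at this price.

dQ/dP = −2220. At P = 6.18, Q = 18210 − 2220(6.18) = 4490.4.
Ed = (dQ/dP)·(P/Q) = −2220 × (6.18/4490.4) = -3.0553…
|Ed| = 3.06 > 1, so demand is elastic.

-3.06; elastic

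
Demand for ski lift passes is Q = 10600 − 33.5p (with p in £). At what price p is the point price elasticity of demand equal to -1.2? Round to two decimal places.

Ed = −33.5p/(10600 − 33.5p). Set this equal to -1.2:
33.5p = 1.2·(10600 − 33.5p) ⇒ 33.5p(1 + 1.2) = 1.2·10600
p = 1.2·10600 / (33.5·2.2) = 172.5915…

172.59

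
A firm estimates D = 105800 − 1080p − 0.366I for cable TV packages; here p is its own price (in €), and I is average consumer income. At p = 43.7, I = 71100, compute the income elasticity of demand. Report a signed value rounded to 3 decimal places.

-0.799

At the given values, D = 105800 − 1080(43.7) − 0.366(71100) = 32581.4.
∂D/∂I = -0.366.
E = (-0.366) × (71100/32581.4) = -0.79869…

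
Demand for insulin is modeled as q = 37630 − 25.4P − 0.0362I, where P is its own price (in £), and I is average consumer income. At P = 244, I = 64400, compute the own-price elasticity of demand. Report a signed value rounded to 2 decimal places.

-0.21

At the given values, q = 37630 − 25.4(244) − 0.0362(64400) = 29101.12.
∂q/∂P = −25.4.
E = (-25.4) × (244/29101.12) = -0.2129…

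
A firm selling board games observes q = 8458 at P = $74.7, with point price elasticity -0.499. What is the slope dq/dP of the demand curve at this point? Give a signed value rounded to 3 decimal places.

Ed = (dq/dP)·(P/q) ⇒ dq/dP = Ed·q/P = (-0.499)·8458/74.7 = -56.49989…

-56.500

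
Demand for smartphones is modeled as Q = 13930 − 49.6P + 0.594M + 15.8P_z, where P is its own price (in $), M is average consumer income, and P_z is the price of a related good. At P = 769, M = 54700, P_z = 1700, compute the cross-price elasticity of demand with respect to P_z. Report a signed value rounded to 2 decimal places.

0.76

At the given values, Q = 13930 − 49.6(769) + 0.594(54700) + 15.8(1700) = 35139.4.
∂Q/∂P_z = 15.8.
E = (15.8) × (1700/35139.4) = 0.7643…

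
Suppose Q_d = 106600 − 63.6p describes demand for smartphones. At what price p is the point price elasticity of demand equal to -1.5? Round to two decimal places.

Ed = −63.6p/(106600 − 63.6p). Set this equal to -1.5:
63.6p = 1.5·(106600 − 63.6p) ⇒ 63.6p(1 + 1.5) = 1.5·106600
p = 1.5·106600 / (63.6·2.5) = 1005.6603…

1005.66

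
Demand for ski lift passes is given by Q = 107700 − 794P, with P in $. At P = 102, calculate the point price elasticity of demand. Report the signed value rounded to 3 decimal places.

-3.032

dQ/dP = −794. At P = 102, Q = 107700 − 794(102) = 26712.
Ed = (dQ/dP)·(P/Q) = −794 × (102/26712) = -3.03189…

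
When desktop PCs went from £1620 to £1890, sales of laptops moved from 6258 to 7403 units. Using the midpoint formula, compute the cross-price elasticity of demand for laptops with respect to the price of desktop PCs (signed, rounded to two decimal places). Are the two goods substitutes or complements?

1.09; substitutes

%ΔQ_{laptops} = (7403 − 6258)/avg = 1145/6830.5 = 0.167630…
%ΔP_{desktop PCs} = (1890 − 1620)/avg = 270/1755 = 0.153846…
E_cross = (1145/6830.5) / (270/1755) = 1.0895…
E_cross > 0 ⇒ the goods are substitutes.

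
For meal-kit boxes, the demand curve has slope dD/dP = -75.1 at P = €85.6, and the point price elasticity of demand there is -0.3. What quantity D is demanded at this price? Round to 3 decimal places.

Ed = (dD/dP)·(P/D) ⇒ D = (dD/dP)·P/Ed = (-75.1)·85.6/(-0.3) = 21428.53333…

21428.533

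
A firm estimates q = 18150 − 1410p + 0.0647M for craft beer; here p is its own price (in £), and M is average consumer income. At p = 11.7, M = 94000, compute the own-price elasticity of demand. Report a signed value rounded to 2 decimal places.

-2.13

At the given values, q = 18150 − 1410(11.7) + 0.0647(94000) = 7734.8.
∂q/∂p = −1410.
E = (-1410) × (11.7/7734.8) = -2.1328…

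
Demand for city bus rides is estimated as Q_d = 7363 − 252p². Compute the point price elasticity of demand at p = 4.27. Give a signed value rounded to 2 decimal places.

dQ_d/dp = −2·252·p = -2152.08. At p = 4.27, Q_d = 2768.3092.
Ed = (dQ_d/dp)·(p/Q_d) = (-2152.08) × (4.27/2768.3092) = -3.3194…

-3.32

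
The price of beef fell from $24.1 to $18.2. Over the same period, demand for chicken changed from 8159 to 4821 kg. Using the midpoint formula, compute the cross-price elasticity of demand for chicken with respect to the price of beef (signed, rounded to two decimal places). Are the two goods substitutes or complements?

%ΔQ_{chicken} = (4821 − 8159)/avg = -3338/6490 = -0.514329…
%ΔP_{beef} = (18.2 − 24.1)/avg = -5.9/21.15 = -0.278959…
E_cross = (-3338/6490) / (-5.9/21.15) = 1.8437…
E_cross > 0 ⇒ the goods are substitutes.

1.84; substitutes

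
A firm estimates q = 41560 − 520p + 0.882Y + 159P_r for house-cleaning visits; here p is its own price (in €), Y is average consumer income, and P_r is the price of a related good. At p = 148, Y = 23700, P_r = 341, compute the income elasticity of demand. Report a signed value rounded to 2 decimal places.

At the given values, q = 41560 − 520(148) + 0.882(23700) + 159(341) = 39722.4.
∂q/∂Y = 0.882.
E = (0.882) × (23700/39722.4) = 0.5262…

0.53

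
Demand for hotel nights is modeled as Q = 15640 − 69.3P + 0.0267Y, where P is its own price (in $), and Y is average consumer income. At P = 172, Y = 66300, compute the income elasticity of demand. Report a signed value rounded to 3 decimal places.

0.322

At the given values, Q = 15640 − 69.3(172) + 0.0267(66300) = 5490.61.
∂Q/∂Y = 0.0267.
E = (0.0267) × (66300/5490.61) = 0.32240…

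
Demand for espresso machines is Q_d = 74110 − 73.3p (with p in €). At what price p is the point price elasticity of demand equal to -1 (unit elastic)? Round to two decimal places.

Ed = −73.3p/(74110 − 73.3p). Set this equal to -1:
73.3p = 1·(74110 − 73.3p) ⇒ 73.3p(1 + 1) = 1·74110
p = 1·74110 / (73.3·2) = 505.5252…

505.53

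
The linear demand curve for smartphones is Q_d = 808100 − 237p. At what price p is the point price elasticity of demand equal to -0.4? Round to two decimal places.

Ed = −237p/(808100 − 237p). Set this equal to -0.4:
237p = 0.4·(808100 − 237p) ⇒ 237p(1 + 0.4) = 0.4·808100
p = 0.4·808100 / (237·1.4) = 974.2013…

974.20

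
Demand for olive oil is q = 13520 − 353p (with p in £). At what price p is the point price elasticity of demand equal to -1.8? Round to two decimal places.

Ed = −353p/(13520 − 353p). Set this equal to -1.8:
353p = 1.8·(13520 − 353p) ⇒ 353p(1 + 1.8) = 1.8·13520
p = 1.8·13520 / (353·2.8) = 24.6216…

24.62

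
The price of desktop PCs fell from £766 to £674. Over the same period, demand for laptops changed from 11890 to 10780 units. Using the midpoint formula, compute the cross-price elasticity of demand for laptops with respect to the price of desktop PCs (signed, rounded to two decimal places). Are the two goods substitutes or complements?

0.77; substitutes

%ΔQ_{laptops} = (10780 − 11890)/avg = -1110/11335 = -0.097926…
%ΔP_{desktop PCs} = (674 − 766)/avg = -92/720 = -0.127777…
E_cross = (-1110/11335) / (-92/720) = 0.7663…
E_cross > 0 ⇒ the goods are substitutes.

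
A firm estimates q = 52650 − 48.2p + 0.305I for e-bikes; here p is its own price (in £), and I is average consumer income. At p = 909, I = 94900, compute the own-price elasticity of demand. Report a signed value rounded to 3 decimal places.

At the given values, q = 52650 − 48.2(909) + 0.305(94900) = 37780.7.
∂q/∂p = −48.2.
E = (-48.2) × (909/37780.7) = -1.15968…

-1.160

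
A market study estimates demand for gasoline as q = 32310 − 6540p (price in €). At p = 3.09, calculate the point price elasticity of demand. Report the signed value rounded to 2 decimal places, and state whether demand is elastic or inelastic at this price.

-1.67; elastic

dq/dp = −6540. At p = 3.09, q = 32310 − 6540(3.09) = 12101.4.
Ed = (dq/dp)·(p/q) = −6540 × (3.09/12101.4) = -1.6699…
|Ed| = 1.67 > 1, so demand is elastic.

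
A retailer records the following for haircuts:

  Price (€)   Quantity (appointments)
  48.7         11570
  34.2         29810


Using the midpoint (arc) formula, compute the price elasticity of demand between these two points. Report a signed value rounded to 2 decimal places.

%ΔQ = (29810 − 11570) / [(11570 + 29810)/2] = 18240/20690 = 0.881585…
%ΔP = (34.2 − 48.7) / [(48.7 + 34.2)/2] = -14.5/41.45 = -0.349819…
Arc Ed = %ΔQ / %ΔP = (18240/20690) / (-14.5/41.45) = -2.5201…

-2.52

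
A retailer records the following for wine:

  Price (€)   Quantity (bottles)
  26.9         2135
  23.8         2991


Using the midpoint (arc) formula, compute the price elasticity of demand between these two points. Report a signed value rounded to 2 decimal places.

%ΔQ = (2991 − 2135) / [(2135 + 2991)/2] = 856/2563 = 0.333983…
%ΔP = (23.8 − 26.9) / [(26.9 + 23.8)/2] = -3.1/25.35 = -0.122287…
Arc Ed = %ΔQ / %ΔP = (856/2563) / (-3.1/25.35) = -2.7311…

-2.73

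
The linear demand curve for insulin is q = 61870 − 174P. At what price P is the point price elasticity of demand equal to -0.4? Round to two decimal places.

Ed = −174P/(61870 − 174P). Set this equal to -0.4:
174P = 0.4·(61870 − 174P) ⇒ 174P(1 + 0.4) = 0.4·61870
P = 0.4·61870 / (174·1.4) = 101.5927…

101.59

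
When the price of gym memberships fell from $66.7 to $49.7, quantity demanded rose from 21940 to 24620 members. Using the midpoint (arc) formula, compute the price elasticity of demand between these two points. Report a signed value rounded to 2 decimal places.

-0.39

%ΔQ = (24620 − 21940) / [(21940 + 24620)/2] = 2680/23280 = 0.115120…
%ΔP = (49.7 − 66.7) / [(66.7 + 49.7)/2] = -17/58.2 = -0.292096…
Arc Ed = %ΔQ / %ΔP = (2680/23280) / (-17/58.2) = -0.3941…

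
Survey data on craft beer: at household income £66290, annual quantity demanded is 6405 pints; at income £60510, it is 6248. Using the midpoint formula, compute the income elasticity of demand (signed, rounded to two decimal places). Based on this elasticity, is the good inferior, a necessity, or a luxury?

%ΔQ = (6248 − 6405)/[( 6405 + 6248)/2] = -157/6326.5 = -0.024816…
%ΔIncome = (60510 − 66290)/[( 66290 + 60510)/2] = -5780/63400 = -0.091167…
E_income = (-157/6326.5) / (-5780/63400) = 0.2722…
0 < E_income < 1 ⇒ normal good, necessity.

0.27; necessity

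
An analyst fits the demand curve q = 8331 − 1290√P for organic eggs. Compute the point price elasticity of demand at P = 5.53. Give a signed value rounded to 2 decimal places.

dq/dP = −1290/(2√P) = -274.282. At P = 5.53, q = 5297.44.
Ed = (dq/dP)·(P/q) = (-274.282) × (5.53/5297.44) = -0.2863…

-0.29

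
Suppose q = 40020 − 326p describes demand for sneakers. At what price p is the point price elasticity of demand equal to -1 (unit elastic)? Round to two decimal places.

61.38

Ed = −326p/(40020 − 326p). Set this equal to -1:
326p = 1·(40020 − 326p) ⇒ 326p(1 + 1) = 1·40020
p = 1·40020 / (326·2) = 61.3803…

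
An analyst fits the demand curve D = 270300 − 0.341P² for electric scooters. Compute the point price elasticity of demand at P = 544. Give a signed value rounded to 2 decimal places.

-1.19

dD/dP = −2·0.341·P = -371.008. At P = 544, D = 169385.824.
Ed = (dD/dP)·(P/D) = (-371.008) × (544/169385.824) = -1.1915…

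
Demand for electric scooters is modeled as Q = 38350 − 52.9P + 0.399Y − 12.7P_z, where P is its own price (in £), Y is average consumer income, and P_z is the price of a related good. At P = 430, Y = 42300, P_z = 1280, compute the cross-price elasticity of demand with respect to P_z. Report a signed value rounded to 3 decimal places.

-1.002

At the given values, Q = 38350 − 52.9(430) + 0.399(42300) − 12.7(1280) = 16224.7.
∂Q/∂P_z = -12.7.
E = (-12.7) × (1280/16224.7) = -1.00192…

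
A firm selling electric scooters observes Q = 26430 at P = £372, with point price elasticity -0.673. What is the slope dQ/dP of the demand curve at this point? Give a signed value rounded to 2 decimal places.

Ed = (dQ/dP)·(P/Q) ⇒ dQ/dP = Ed·Q/P = (-0.673)·26430/372 = -47.8155…

-47.82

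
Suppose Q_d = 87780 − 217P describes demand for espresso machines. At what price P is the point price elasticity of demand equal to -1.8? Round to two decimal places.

260.05

Ed = −217P/(87780 − 217P). Set this equal to -1.8:
217P = 1.8·(87780 − 217P) ⇒ 217P(1 + 1.8) = 1.8·87780
P = 1.8·87780 / (217·2.8) = 260.0460…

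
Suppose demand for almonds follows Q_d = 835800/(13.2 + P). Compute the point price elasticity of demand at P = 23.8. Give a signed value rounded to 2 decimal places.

-0.64

dQ_d/dP = −835800/(13.2 + P)² = -610.519. At P = 23.8, Q_d = 22589.2.
Ed = (dQ_d/dP)·(P/Q_d) = (-610.519) × (23.8/22589.2) = -0.6432…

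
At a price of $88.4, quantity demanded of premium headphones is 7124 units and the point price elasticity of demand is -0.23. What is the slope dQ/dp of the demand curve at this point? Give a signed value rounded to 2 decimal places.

Ed = (dQ/dp)·(p/Q) ⇒ dQ/dp = Ed·Q/p = (-0.23)·7124/88.4 = -18.5352…

-18.54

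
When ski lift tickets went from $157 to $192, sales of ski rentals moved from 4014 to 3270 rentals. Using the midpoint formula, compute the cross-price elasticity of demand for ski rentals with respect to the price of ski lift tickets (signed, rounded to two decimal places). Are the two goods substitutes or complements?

-1.02; complements

%ΔQ_{ski rentals} = (3270 − 4014)/avg = -744/3642 = -0.204283…
%ΔP_{ski lift tickets} = (192 − 157)/avg = 35/174.5 = 0.200573…
E_cross = (-744/3642) / (35/174.5) = -1.0184…
E_cross < 0 ⇒ the goods are complements.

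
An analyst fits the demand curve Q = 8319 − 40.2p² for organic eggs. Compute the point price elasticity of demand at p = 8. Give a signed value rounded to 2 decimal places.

-0.90

dQ/dp = −2·40.2·p = -643.2. At p = 8, Q = 5746.2.
Ed = (dQ/dp)·(p/Q) = (-643.2) × (8/5746.2) = -0.8954…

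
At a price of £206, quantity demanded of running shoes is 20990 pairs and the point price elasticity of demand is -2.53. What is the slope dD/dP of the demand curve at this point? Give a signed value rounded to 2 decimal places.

Ed = (dD/dP)·(P/D) ⇒ dD/dP = Ed·D/P = (-2.53)·20990/206 = -257.7898…

-257.79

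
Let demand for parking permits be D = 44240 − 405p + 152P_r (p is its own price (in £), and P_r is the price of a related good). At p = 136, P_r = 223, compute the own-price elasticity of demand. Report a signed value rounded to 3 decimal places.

-2.389

At the given values, D = 44240 − 405(136) + 152(223) = 23056.
∂D/∂p = −405.
E = (-405) × (136/23056) = -2.38896…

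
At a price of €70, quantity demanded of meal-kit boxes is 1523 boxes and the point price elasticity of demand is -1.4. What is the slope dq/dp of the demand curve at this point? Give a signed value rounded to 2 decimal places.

Ed = (dq/dp)·(p/q) ⇒ dq/dp = Ed·q/p = (-1.4)·1523/70 = -30.46

-30.46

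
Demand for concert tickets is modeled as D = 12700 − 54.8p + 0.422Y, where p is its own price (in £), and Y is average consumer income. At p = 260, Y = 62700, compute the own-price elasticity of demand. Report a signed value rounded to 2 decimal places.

-0.57

At the given values, D = 12700 − 54.8(260) + 0.422(62700) = 24911.4.
∂D/∂p = −54.8.
E = (-54.8) × (260/24911.4) = -0.5719…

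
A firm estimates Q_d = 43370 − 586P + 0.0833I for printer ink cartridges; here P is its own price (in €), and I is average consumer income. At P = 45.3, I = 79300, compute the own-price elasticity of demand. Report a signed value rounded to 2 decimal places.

At the given values, Q_d = 43370 − 586(45.3) + 0.0833(79300) = 23429.89.
∂Q_d/∂P = −586.
E = (-586) × (45.3/23429.89) = -1.1329…

-1.13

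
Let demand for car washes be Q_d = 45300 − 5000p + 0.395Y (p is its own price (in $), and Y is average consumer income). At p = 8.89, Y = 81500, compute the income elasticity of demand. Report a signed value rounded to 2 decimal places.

At the given values, Q_d = 45300 − 5000(8.89) + 0.395(81500) = 33042.5.
∂Q_d/∂Y = 0.395.
E = (0.395) × (81500/33042.5) = 0.9742…

0.97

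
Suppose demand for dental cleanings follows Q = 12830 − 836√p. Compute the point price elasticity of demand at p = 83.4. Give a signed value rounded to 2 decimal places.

-0.73

dQ/dp = −836/(2√p) = -45.7713. At p = 83.4, Q = 5195.35.
Ed = (dQ/dp)·(p/Q) = (-45.7713) × (83.4/5195.35) = -0.7347…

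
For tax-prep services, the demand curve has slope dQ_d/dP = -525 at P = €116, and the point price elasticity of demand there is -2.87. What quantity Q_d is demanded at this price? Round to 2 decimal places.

Ed = (dQ_d/dP)·(P/Q_d) ⇒ Q_d = (dQ_d/dP)·P/Ed = (-525)·116/(-2.87) = 21219.5121…

21219.51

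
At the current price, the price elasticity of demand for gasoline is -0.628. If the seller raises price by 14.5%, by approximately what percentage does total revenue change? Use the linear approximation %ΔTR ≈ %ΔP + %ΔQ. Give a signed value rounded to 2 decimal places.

+5.39%

%ΔQ ≈ Ed × %ΔP = (-0.628) × (+14.5%) = -9.1060%
%ΔTR ≈ %ΔP + %ΔQ = (+14.5%) + (-9.1060%) = +5.3940%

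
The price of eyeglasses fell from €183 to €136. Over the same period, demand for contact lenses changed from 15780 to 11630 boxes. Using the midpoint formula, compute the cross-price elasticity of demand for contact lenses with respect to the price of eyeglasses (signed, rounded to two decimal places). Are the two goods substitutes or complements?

1.03; substitutes

%ΔQ_{contact lenses} = (11630 − 15780)/avg = -4150/13705 = -0.302809…
%ΔP_{eyeglasses} = (136 − 183)/avg = -47/159.5 = -0.294670…
E_cross = (-4150/13705) / (-47/159.5) = 1.0276…
E_cross > 0 ⇒ the goods are substitutes.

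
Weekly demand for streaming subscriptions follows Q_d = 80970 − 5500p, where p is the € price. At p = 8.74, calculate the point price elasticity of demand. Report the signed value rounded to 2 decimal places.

dQ_d/dp = −5500. At p = 8.74, Q_d = 80970 − 5500(8.74) = 32900.
Ed = (dQ_d/dp)·(p/Q_d) = −5500 × (8.74/32900) = -1.4610…

-1.46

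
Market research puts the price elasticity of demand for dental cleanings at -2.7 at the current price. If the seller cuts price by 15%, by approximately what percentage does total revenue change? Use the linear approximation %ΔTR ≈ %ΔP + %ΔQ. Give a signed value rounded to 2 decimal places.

%ΔQ ≈ Ed × %ΔP = (-2.7) × (-15%) = +40.5000%
%ΔTR ≈ %ΔP + %ΔQ = (-15%) + (+40.5000%) = +25.5000%

+25.50%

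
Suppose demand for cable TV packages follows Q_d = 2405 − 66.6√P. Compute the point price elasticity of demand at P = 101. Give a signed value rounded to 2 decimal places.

dQ_d/dP = −66.6/(2√P) = -3.31347. At P = 101, Q_d = 1735.68.
Ed = (dQ_d/dP)·(P/Q_d) = (-3.31347) × (101/1735.68) = -0.1928…

-0.19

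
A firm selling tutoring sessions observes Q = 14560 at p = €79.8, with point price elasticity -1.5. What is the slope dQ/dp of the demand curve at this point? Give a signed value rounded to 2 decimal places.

-273.68

Ed = (dQ/dp)·(p/Q) ⇒ dQ/dp = Ed·Q/p = (-1.5)·14560/79.8 = -273.6842…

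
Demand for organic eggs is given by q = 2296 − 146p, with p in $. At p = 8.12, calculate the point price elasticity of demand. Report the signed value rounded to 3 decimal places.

dq/dp = −146. At p = 8.12, q = 2296 − 146(8.12) = 1110.48.
Ed = (dq/dp)·(p/q) = −146 × (8.12/1110.48) = -1.06757…

-1.068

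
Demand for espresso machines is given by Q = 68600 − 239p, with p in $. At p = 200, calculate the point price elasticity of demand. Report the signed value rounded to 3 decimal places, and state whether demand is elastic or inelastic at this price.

dQ/dp = −239. At p = 200, Q = 68600 − 239(200) = 20800.
Ed = (dQ/dp)·(p/Q) = −239 × (200/20800) = -2.29807…
|Ed| = 2.298 > 1, so demand is elastic.

-2.298; elastic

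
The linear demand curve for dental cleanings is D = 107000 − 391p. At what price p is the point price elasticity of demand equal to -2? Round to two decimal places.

182.44

Ed = −391p/(107000 − 391p). Set this equal to -2:
391p = 2·(107000 − 391p) ⇒ 391p(1 + 2) = 2·107000
p = 2·107000 / (391·3) = 182.4381…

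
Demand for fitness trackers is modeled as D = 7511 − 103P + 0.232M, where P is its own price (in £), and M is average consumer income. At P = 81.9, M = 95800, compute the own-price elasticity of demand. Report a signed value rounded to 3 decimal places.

-0.396

At the given values, D = 7511 − 103(81.9) + 0.232(95800) = 21300.9.
∂D/∂P = −103.
E = (-103) × (81.9/21300.9) = -0.39602…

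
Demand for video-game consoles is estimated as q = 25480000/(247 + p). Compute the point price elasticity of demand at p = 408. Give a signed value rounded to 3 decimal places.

-0.623

dq/dp = −25480000/(247 + p)² = -59.3905. At p = 408, q = 38900.8.
Ed = (dq/dp)·(p/q) = (-59.3905) × (408/38900.8) = -0.62290…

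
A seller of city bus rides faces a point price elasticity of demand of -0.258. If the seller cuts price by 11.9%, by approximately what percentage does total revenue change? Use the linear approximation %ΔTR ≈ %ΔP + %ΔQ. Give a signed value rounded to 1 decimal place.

-8.8%

%ΔQ ≈ Ed × %ΔP = (-0.258) × (-11.9%) = +3.0702%
%ΔTR ≈ %ΔP + %ΔQ = (-11.9%) + (+3.0702%) = -8.8298%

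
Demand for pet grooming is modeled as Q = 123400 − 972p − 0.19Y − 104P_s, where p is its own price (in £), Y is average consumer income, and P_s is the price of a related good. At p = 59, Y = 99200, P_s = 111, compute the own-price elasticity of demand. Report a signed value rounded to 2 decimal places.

-1.61

At the given values, Q = 123400 − 972(59) − 0.19(99200) − 104(111) = 35660.
∂Q/∂p = −972.
E = (-972) × (59/35660) = -1.6081…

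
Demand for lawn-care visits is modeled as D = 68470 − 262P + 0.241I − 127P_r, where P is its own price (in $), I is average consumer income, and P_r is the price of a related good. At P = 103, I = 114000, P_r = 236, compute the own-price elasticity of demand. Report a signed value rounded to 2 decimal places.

At the given values, D = 68470 − 262(103) + 0.241(114000) − 127(236) = 38986.
∂D/∂P = −262.
E = (-262) × (103/38986) = -0.6921…

-0.69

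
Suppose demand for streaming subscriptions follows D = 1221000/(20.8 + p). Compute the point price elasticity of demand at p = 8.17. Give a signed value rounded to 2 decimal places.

dD/dp = −1221000/(20.8 + p)² = -1454.85. At p = 8.17, D = 42147.
Ed = (dD/dp)·(p/D) = (-1454.85) × (8.17/42147) = -0.2820…

-0.28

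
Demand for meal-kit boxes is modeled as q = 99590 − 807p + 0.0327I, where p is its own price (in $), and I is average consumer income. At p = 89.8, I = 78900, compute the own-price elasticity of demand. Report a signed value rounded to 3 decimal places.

At the given values, q = 99590 − 807(89.8) + 0.0327(78900) = 29701.43.
∂q/∂p = −807.
E = (-807) × (89.8/29701.43) = -2.43990…

-2.440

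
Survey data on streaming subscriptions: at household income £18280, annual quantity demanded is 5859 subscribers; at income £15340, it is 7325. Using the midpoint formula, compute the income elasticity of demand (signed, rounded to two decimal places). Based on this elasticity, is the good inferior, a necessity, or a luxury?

%ΔQ = (7325 − 5859)/[( 5859 + 7325)/2] = 1466/6592 = 0.222390…
%ΔIncome = (15340 − 18280)/[( 18280 + 15340)/2] = -2940/16810 = -0.174895…
E_income = (1466/6592) / (-2940/16810) = -1.2715…
E_income < 0 ⇒ inferior good.

-1.27; inferior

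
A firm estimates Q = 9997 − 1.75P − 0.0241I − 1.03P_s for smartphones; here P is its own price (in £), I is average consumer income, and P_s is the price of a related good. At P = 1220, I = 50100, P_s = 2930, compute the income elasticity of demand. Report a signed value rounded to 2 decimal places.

-0.33

At the given values, Q = 9997 − 1.75(1220) − 0.0241(50100) − 1.03(2930) = 3636.69.
∂Q/∂I = -0.0241.
E = (-0.0241) × (50100/3636.69) = -0.3320…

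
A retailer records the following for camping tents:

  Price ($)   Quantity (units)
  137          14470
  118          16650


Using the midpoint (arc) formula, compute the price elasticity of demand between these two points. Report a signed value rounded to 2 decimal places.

-0.94

%ΔQ = (16650 − 14470) / [(14470 + 16650)/2] = 2180/15560 = 0.140102…
%ΔP = (118 − 137) / [(137 + 118)/2] = -19/127.5 = -0.149019…
Arc Ed = %ΔQ / %ΔP = (2180/15560) / (-19/127.5) = -0.9401…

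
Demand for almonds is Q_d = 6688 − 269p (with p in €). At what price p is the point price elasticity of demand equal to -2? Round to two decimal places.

Ed = −269p/(6688 − 269p). Set this equal to -2:
269p = 2·(6688 − 269p) ⇒ 269p(1 + 2) = 2·6688
p = 2·6688 / (269·3) = 16.5749…

16.57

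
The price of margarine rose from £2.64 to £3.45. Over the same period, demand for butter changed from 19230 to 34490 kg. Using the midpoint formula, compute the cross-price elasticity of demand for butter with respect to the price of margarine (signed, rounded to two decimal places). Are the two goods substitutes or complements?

2.14; substitutes

%ΔQ_{butter} = (34490 − 19230)/avg = 15260/26860 = 0.568131…
%ΔP_{margarine} = (3.45 − 2.64)/avg = 0.81/3.045 = 0.266009…
E_cross = (15260/26860) / (0.81/3.045) = 2.1357…
E_cross > 0 ⇒ the goods are substitutes.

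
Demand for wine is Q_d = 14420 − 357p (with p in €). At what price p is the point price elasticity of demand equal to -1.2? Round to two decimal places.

22.03

Ed = −357p/(14420 − 357p). Set this equal to -1.2:
357p = 1.2·(14420 − 357p) ⇒ 357p(1 + 1.2) = 1.2·14420
p = 1.2·14420 / (357·2.2) = 22.0320…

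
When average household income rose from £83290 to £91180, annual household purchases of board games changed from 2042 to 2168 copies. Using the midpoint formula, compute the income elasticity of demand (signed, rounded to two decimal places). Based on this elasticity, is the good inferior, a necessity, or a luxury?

0.66; necessity

%ΔQ = (2168 − 2042)/[( 2042 + 2168)/2] = 126/2105 = 0.059857…
%ΔIncome = (91180 − 83290)/[( 83290 + 91180)/2] = 7890/87235 = 0.090445…
E_income = (126/2105) / (7890/87235) = 0.6618…
0 < E_income < 1 ⇒ normal good, necessity.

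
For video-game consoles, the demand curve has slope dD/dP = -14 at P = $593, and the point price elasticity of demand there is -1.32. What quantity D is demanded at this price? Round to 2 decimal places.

Ed = (dD/dP)·(P/D) ⇒ D = (dD/dP)·P/Ed = (-14)·593/(-1.32) = 6289.3939…

6289.39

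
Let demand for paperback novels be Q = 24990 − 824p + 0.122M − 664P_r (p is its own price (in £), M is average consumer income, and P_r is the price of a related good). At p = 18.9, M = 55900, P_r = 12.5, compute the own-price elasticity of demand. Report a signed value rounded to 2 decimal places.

-1.96

At the given values, Q = 24990 − 824(18.9) + 0.122(55900) − 664(12.5) = 7936.2.
∂Q/∂p = −824.
E = (-824) × (18.9/7936.2) = -1.9623…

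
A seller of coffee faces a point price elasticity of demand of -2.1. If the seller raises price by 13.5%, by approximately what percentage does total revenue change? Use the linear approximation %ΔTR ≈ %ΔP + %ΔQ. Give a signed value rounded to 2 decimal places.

-14.85%

%ΔQ ≈ Ed × %ΔP = (-2.1) × (+13.5%) = -28.3500%
%ΔTR ≈ %ΔP + %ΔQ = (+13.5%) + (-28.3500%) = -14.8500%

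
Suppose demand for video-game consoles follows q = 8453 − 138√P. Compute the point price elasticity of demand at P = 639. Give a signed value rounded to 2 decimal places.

dq/dP = −138/(2√P) = -2.7296. At P = 639, q = 4964.57.
Ed = (dq/dP)·(P/q) = (-2.7296) × (639/4964.57) = -0.3513…

-0.35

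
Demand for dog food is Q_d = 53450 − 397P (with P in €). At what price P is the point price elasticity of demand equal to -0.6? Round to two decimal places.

Ed = −397P/(53450 − 397P). Set this equal to -0.6:
397P = 0.6·(53450 − 397P) ⇒ 397P(1 + 0.6) = 0.6·53450
P = 0.6·53450 / (397·1.6) = 50.4880…

50.49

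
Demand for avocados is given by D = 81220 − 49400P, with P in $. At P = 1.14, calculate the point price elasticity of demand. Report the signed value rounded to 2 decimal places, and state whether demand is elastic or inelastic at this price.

-2.26; elastic

dD/dP = −49400. At P = 1.14, D = 81220 − 49400(1.14) = 24904.
Ed = (dD/dP)·(P/D) = −49400 × (1.14/24904) = -2.2613…
|Ed| = 2.26 > 1, so demand is elastic.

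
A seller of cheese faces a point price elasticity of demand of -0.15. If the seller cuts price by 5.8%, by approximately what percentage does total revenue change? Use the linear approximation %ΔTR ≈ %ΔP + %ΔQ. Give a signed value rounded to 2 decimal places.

%ΔQ ≈ Ed × %ΔP = (-0.15) × (-5.8%) = +0.8700%
%ΔTR ≈ %ΔP + %ΔQ = (-5.8%) + (+0.8700%) = -4.9300%

-4.93%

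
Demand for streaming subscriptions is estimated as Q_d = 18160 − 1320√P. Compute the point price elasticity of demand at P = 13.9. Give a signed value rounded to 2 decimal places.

dQ_d/dP = −1320/(2√P) = -177.026. At P = 13.9, Q_d = 13238.7.
Ed = (dQ_d/dP)·(P/Q_d) = (-177.026) × (13.9/13238.7) = -0.1858…

-0.19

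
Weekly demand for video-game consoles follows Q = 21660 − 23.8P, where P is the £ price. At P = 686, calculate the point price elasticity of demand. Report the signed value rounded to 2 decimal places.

-3.06

dQ/dP = −23.8. At P = 686, Q = 21660 − 23.8(686) = 5333.2.
Ed = (dQ/dP)·(P/Q) = −23.8 × (686/5333.2) = -3.0613…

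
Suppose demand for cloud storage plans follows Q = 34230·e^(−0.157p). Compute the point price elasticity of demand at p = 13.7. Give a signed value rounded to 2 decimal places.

-2.15

dQ/dp = −0.157·Q = -625.436. At p = 13.7, Q = 3983.67.
Ed = (dQ/dp)·(p/Q) = (-625.436) × (13.7/3983.67) = -2.1509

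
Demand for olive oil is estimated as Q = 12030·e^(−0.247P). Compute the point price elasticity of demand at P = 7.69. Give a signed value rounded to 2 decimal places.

dQ/dP = −0.247·Q = -444.683. At P = 7.69, Q = 1800.34.
Ed = (dQ/dP)·(P/Q) = (-444.683) × (7.69/1800.34) = -1.8994…

-1.90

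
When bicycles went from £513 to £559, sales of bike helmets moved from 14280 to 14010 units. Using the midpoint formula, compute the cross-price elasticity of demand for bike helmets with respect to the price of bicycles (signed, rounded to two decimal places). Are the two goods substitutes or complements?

%ΔQ_{bike helmets} = (14010 − 14280)/avg = -270/14145 = -0.019088…
%ΔP_{bicycles} = (559 − 513)/avg = 46/536 = 0.085820…
E_cross = (-270/14145) / (46/536) = -0.2224…
E_cross < 0 ⇒ the goods are complements.

-0.22; complements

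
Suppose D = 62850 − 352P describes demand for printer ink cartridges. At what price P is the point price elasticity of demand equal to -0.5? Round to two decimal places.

Ed = −352P/(62850 − 352P). Set this equal to -0.5:
352P = 0.5·(62850 − 352P) ⇒ 352P(1 + 0.5) = 0.5·62850
P = 0.5·62850 / (352·1.5) = 59.5170…

59.52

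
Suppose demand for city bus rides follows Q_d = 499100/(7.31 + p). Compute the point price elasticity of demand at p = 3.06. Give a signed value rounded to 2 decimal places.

dQ_d/dp = −499100/(7.31 + p)² = -4641.2. At p = 3.06, Q_d = 48129.2.
Ed = (dQ_d/dp)·(p/Q_d) = (-4641.2) × (3.06/48129.2) = -0.2950…

-0.30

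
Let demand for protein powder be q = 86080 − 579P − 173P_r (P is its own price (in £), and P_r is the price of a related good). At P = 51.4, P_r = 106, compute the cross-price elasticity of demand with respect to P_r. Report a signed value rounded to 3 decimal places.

-0.483

At the given values, q = 86080 − 579(51.4) − 173(106) = 37981.4.
∂q/∂P_r = -173.
E = (-173) × (106/37981.4) = -0.48281…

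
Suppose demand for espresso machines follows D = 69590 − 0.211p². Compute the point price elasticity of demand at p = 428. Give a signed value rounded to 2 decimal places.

-2.50

dD/dp = −2·0.211·p = -180.616. At p = 428, D = 30938.176.
Ed = (dD/dp)·(p/D) = (-180.616) × (428/30938.176) = -2.4986…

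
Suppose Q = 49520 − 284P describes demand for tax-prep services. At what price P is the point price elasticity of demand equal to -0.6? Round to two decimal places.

65.39

Ed = −284P/(49520 − 284P). Set this equal to -0.6:
284P = 0.6·(49520 − 284P) ⇒ 284P(1 + 0.6) = 0.6·49520
P = 0.6·49520 / (284·1.6) = 65.3873…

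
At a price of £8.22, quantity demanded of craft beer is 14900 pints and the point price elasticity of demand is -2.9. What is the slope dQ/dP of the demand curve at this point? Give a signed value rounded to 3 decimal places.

-5256.691

Ed = (dQ/dP)·(P/Q) ⇒ dQ/dP = Ed·Q/P = (-2.9)·14900/8.22 = -5256.69099…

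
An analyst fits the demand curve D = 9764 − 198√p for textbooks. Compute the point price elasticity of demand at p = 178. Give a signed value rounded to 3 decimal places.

-0.185

dD/dp = −198/(2√p) = -7.42036. At p = 178, D = 7122.35.
Ed = (dD/dp)·(p/D) = (-7.42036) × (178/7122.35) = -0.18544…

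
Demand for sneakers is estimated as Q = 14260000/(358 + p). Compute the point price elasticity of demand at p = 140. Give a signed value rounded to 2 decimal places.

dQ/dp = −14260000/(358 + p)² = -57.4991. At p = 140, Q = 28634.5.
Ed = (dQ/dp)·(p/Q) = (-57.4991) × (140/28634.5) = -0.2811…

-0.28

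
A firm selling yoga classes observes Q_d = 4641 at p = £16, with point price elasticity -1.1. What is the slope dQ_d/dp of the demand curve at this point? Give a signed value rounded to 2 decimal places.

Ed = (dQ_d/dp)·(p/Q_d) ⇒ dQ_d/dp = Ed·Q_d/p = (-1.1)·4641/16 = -319.0687…

-319.07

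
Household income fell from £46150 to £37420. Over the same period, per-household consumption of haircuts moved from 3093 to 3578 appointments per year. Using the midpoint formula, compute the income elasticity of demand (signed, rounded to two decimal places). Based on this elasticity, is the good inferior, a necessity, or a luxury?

-0.70; inferior

%ΔQ = (3578 − 3093)/[( 3093 + 3578)/2] = 485/3335.5 = 0.145405…
%ΔIncome = (37420 − 46150)/[( 46150 + 37420)/2] = -8730/41785 = -0.208926…
E_income = (485/3335.5) / (-8730/41785) = -0.6959…
E_income < 0 ⇒ inferior good.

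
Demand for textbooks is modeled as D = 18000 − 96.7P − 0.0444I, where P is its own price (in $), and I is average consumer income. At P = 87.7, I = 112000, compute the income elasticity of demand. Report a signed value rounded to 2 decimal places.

At the given values, D = 18000 − 96.7(87.7) − 0.0444(112000) = 4546.61.
∂D/∂I = -0.0444.
E = (-0.0444) × (112000/4546.61) = -1.0937…

-1.09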